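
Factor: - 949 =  - 13^1*73^1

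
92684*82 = 7600088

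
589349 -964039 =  - 374690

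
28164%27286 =878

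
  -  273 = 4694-4967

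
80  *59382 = 4750560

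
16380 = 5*3276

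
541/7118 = 541/7118 = 0.08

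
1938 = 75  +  1863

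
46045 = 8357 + 37688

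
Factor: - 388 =  -  2^2*97^1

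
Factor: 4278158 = 2^1*101^1*21179^1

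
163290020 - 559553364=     -  396263344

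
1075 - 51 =1024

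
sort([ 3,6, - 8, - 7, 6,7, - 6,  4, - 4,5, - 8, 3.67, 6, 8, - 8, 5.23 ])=[ - 8, - 8,-8, - 7, - 6, - 4,3,3.67, 4, 5,5.23,  6, 6, 6,7,8 ]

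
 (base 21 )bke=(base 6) 40245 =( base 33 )4S5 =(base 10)5285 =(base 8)12245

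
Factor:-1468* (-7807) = 11460676 = 2^2* 37^1 * 211^1*367^1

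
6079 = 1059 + 5020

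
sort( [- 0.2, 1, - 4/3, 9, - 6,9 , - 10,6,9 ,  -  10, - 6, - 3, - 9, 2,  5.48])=[ - 10, - 10, - 9,-6, - 6,  -  3, -4/3, - 0.2,1, 2, 5.48,  6,  9, 9,  9 ]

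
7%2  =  1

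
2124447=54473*39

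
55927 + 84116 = 140043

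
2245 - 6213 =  - 3968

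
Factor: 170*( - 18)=- 2^2*3^2*5^1*17^1= - 3060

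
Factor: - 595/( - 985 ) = 7^1*17^1*197^( - 1 ) = 119/197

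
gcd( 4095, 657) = 9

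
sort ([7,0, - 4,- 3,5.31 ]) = [ - 4,-3 , 0,5.31,7 ]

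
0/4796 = 0 = 0.00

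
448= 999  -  551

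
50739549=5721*8869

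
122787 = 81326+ 41461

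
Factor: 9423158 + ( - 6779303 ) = 3^1*5^1*43^1*4099^1 = 2643855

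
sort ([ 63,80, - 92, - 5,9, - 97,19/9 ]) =[  -  97,-92,-5,19/9,9,63, 80]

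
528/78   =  88/13 = 6.77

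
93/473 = 93/473 = 0.20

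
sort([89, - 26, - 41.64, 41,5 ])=[- 41.64, -26, 5, 41 , 89]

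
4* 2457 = 9828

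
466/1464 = 233/732 = 0.32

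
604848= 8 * 75606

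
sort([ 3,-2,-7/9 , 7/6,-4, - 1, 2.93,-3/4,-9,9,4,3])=[ - 9, - 4,-2, - 1,  -  7/9, - 3/4, 7/6 , 2.93,3, 3, 4, 9]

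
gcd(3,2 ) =1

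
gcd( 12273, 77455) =1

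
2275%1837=438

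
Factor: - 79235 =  - 5^1*13^1*23^1*53^1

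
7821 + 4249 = 12070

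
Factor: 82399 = 17^1*37^1*131^1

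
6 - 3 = 3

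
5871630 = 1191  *4930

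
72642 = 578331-505689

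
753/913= 753/913 = 0.82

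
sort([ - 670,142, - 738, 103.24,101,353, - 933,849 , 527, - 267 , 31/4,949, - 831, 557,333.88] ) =[ - 933 , - 831, - 738, - 670, - 267,31/4,101,103.24,142,333.88,353,  527,  557,  849,949] 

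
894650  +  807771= 1702421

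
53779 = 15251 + 38528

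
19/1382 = 19/1382 = 0.01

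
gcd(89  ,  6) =1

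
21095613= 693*30441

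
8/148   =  2/37=0.05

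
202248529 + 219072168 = 421320697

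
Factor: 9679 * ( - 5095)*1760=-86793528800=- 2^5*5^2 * 11^1*1019^1*9679^1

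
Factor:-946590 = -2^1*3^1*5^1*139^1*227^1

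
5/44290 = 1/8858 = 0.00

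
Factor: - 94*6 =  - 564 = -2^2*3^1*47^1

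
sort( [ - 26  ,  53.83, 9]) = [ -26, 9,  53.83]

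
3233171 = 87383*37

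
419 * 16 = 6704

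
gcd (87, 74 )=1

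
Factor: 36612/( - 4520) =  - 2^(-1)*3^4*5^( - 1)=- 81/10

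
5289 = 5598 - 309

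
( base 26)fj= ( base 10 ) 409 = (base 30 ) dj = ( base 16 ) 199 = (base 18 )14D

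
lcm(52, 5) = 260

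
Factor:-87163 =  - 101^1 * 863^1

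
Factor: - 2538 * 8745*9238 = -205035654780 = -2^2 * 3^4* 5^1 * 11^1* 31^1* 47^1*53^1*149^1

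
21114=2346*9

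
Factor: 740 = 2^2*5^1 * 37^1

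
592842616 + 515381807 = 1108224423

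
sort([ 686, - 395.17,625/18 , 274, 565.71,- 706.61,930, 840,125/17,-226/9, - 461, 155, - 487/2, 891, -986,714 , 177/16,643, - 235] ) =[-986 , - 706.61, - 461, - 395.17,  -  487/2, - 235, - 226/9, 125/17,177/16,625/18, 155,274, 565.71, 643,686, 714,840,  891, 930]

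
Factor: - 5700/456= - 25/2 = - 2^(-1)*5^2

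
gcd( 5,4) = 1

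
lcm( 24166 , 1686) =72498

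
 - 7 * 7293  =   - 51051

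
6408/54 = 356/3 = 118.67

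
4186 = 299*14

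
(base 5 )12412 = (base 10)982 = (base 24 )1GM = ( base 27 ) 19a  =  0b1111010110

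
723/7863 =241/2621 =0.09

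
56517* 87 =4916979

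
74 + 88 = 162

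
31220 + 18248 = 49468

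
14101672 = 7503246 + 6598426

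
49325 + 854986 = 904311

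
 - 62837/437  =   - 62837/437=-  143.79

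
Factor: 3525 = 3^1*5^2*47^1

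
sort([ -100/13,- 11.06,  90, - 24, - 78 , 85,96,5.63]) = [ - 78, - 24, - 11.06 ,-100/13, 5.63,85, 90,96 ]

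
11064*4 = 44256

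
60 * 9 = 540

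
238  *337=80206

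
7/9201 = 7/9201 = 0.00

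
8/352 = 1/44 = 0.02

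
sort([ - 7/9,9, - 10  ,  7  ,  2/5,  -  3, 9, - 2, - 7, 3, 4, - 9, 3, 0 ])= [ - 10,- 9,  -  7, - 3, - 2, - 7/9, 0, 2/5, 3, 3,  4, 7, 9, 9 ]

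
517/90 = 5  +  67/90 = 5.74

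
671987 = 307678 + 364309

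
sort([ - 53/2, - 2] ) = [ - 53/2, - 2] 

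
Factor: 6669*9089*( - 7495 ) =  -454305984795 = -3^3*5^1*13^1*19^1*61^1*149^1*1499^1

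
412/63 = 412/63 = 6.54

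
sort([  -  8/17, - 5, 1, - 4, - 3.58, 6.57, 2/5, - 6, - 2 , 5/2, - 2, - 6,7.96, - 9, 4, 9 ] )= [-9, - 6,  -  6, - 5,- 4,-3.58, - 2 , -2, - 8/17,2/5,1, 5/2  ,  4,  6.57,7.96, 9 ]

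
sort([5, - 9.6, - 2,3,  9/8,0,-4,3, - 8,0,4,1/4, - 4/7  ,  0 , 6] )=[-9.6, - 8, - 4, - 2, - 4/7, 0, 0,0,1/4 , 9/8,3,3, 4, 5,  6]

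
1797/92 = 1797/92= 19.53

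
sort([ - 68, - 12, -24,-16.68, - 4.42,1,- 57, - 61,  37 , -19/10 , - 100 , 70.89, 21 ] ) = [ - 100, -68, - 61, - 57, - 24, - 16.68, - 12, - 4.42, - 19/10, 1, 21, 37,70.89]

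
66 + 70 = 136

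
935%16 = 7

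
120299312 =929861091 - 809561779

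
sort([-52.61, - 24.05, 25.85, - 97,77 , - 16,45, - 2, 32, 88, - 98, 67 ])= [ - 98,  -  97, - 52.61, - 24.05 , - 16, - 2, 25.85, 32, 45, 67,  77,88]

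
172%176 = 172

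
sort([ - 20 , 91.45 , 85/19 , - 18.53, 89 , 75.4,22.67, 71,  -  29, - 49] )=[ - 49, - 29, - 20, - 18.53,  85/19, 22.67, 71,  75.4, 89,91.45 ] 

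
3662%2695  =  967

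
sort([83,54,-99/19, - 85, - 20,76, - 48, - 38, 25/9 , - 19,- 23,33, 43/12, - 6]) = [-85, - 48, - 38, - 23, - 20, - 19, - 6, - 99/19, 25/9,  43/12,33,54,76,83]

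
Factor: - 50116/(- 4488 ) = 67/6 = 2^(- 1)*3^( - 1)*67^1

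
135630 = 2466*55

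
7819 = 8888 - 1069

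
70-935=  - 865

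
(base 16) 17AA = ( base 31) 69D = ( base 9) 8271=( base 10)6058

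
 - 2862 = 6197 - 9059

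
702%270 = 162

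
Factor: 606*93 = 2^1*3^2*31^1*101^1 =56358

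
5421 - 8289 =-2868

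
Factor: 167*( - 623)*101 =-10508141  =  -7^1*89^1 * 101^1*167^1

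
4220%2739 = 1481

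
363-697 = - 334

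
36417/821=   44 + 293/821 = 44.36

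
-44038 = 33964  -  78002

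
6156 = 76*81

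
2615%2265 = 350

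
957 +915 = 1872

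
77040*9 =693360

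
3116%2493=623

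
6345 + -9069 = -2724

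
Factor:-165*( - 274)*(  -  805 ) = - 2^1 * 3^1*5^2* 7^1*11^1*23^1*137^1 = - 36394050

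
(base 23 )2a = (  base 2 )111000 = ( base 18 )32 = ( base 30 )1q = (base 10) 56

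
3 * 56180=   168540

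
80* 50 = 4000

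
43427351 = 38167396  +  5259955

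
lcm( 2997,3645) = 134865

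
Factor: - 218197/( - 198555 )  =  511/465 = 3^(-1 )*5^( - 1)*7^1 *31^(-1) * 73^1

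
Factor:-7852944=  - 2^4*3^1*11^1*107^1*139^1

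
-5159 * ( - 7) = 36113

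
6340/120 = 317/6 = 52.83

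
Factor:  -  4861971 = -3^3 * 180073^1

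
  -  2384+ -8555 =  - 10939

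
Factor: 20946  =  2^1*3^1*3491^1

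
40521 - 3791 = 36730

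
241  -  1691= - 1450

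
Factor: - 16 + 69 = 53^1 = 53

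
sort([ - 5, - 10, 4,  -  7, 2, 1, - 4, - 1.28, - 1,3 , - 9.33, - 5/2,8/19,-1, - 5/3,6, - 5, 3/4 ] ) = [ - 10,-9.33, - 7, - 5, - 5, - 4,-5/2, -5/3, -1.28, - 1 , - 1,  8/19, 3/4,1,  2, 3, 4,  6]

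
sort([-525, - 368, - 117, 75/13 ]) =[ - 525,-368, - 117 , 75/13]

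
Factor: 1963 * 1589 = 7^1*13^1*151^1*227^1 = 3119207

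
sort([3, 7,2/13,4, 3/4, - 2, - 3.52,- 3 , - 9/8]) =[ - 3.52, - 3, - 2, - 9/8, 2/13, 3/4 , 3, 4, 7]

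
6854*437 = 2995198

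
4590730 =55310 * 83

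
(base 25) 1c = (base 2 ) 100101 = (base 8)45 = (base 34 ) 13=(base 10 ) 37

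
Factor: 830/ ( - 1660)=- 1/2 =- 2^( - 1 ) 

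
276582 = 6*46097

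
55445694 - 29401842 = 26043852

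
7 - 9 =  - 2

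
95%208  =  95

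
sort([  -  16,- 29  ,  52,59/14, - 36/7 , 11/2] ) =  [  -  29, - 16 ,- 36/7,59/14,11/2,  52 ]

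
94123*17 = 1600091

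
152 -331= - 179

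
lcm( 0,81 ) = 0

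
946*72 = 68112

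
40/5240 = 1/131 = 0.01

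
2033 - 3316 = -1283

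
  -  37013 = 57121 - 94134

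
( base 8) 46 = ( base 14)2A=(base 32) 16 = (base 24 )1E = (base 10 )38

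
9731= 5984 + 3747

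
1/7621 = 1/7621 = 0.00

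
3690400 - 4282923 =-592523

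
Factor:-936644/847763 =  - 2^2*7^( - 1)*163^(-1 )*743^(  -  1)*234161^1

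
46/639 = 46/639   =  0.07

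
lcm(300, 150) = 300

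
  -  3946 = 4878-8824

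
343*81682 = 28016926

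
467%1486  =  467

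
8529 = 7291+1238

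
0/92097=0=   0.00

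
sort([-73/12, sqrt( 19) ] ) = [  -  73/12,sqrt( 19)]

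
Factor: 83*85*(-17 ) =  - 5^1*17^2*83^1 = -119935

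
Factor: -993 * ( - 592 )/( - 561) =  - 2^4*11^( - 1 )*17^ (- 1) * 37^1 * 331^1= - 195952/187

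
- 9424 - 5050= -14474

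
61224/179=342 + 6/179= 342.03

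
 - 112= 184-296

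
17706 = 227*78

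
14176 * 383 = 5429408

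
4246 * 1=4246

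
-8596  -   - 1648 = -6948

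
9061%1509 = 7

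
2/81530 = 1/40765 = 0.00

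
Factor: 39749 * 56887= 163^1 * 349^1 * 39749^1 = 2261201363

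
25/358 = 25/358 = 0.07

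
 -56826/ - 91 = 8118/13 = 624.46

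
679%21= 7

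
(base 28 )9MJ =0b1111000001011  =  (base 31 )803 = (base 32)7GB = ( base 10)7691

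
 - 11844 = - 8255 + - 3589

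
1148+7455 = 8603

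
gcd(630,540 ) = 90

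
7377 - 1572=5805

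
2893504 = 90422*32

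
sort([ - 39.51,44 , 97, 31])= [-39.51, 31, 44, 97]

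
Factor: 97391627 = 97391627^1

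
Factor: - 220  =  -2^2*5^1*11^1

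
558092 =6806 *82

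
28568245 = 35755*799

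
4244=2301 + 1943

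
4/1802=2/901 = 0.00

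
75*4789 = 359175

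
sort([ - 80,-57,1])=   [ - 80 , - 57, 1] 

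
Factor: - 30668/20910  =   - 22/15= - 2^1*3^(-1 ) *5^ ( - 1 ) * 11^1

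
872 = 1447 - 575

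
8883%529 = 419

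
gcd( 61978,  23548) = 14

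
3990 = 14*285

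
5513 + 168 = 5681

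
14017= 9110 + 4907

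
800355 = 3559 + 796796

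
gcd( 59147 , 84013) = 1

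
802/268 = 2 + 133/134 = 2.99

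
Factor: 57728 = 2^7*11^1*41^1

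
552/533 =1 + 19/533 = 1.04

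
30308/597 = 50 + 458/597  =  50.77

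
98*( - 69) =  - 6762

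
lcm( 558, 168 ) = 15624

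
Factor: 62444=2^2*67^1*233^1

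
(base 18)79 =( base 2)10000111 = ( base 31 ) 4b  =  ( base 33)43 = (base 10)135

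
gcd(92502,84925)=1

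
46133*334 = 15408422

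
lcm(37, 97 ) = 3589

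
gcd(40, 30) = 10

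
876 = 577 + 299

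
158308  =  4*39577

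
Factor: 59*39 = 3^1*13^1*59^1 = 2301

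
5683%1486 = 1225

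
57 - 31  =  26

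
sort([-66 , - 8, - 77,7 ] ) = [  -  77, - 66,  -  8,7 ] 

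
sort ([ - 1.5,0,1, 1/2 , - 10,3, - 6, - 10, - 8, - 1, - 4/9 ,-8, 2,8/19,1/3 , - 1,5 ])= [ - 10, - 10,-8 ,  -  8,  -  6 ,-1.5, - 1, - 1, - 4/9,0, 1/3,8/19,1/2,1,2, 3,5 ]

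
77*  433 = 33341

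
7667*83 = 636361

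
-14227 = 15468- 29695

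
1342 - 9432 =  - 8090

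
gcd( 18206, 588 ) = 2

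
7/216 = 7/216 = 0.03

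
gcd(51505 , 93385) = 5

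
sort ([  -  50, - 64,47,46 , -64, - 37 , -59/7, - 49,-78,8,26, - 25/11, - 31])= [ - 78, - 64,-64, - 50 , - 49, - 37, - 31 ,- 59/7,-25/11, 8, 26, 46, 47 ]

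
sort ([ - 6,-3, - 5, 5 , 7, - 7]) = [ - 7, - 6, - 5,-3, 5, 7]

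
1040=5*208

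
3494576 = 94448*37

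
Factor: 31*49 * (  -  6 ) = - 9114=- 2^1*3^1*7^2*31^1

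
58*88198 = 5115484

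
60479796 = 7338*8242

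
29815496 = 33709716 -3894220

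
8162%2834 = 2494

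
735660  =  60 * 12261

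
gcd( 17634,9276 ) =6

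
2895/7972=2895/7972 = 0.36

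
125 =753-628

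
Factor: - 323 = -17^1*19^1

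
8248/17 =485 + 3/17 = 485.18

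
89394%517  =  470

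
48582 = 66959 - 18377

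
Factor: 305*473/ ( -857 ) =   -  144265/857 = - 5^1*11^1* 43^1*61^1*857^(-1)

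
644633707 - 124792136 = 519841571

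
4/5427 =4/5427 = 0.00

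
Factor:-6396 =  - 2^2*3^1 * 13^1  *41^1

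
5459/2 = 2729+1/2= 2729.50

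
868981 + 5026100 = 5895081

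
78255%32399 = 13457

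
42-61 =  - 19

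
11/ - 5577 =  - 1/507=   - 0.00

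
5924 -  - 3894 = 9818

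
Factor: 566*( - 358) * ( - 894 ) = 2^3 * 3^1*149^1*179^1*283^1=181149432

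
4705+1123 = 5828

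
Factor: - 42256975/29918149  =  -5^2 * 107^1 * 2339^( - 1 )*12791^( - 1 )*15797^1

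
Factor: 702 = 2^1*3^3*13^1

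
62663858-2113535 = 60550323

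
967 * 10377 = 10034559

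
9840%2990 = 870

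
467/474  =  467/474  =  0.99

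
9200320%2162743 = 549348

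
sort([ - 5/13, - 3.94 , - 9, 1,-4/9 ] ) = [ - 9, - 3.94, - 4/9, - 5/13,  1]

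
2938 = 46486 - 43548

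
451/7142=451/7142 =0.06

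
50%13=11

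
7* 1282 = 8974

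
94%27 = 13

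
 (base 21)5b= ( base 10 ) 116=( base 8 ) 164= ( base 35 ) 3b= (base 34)3e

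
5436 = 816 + 4620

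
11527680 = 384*30020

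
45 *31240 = 1405800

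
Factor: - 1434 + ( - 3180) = -4614 = - 2^1*3^1 * 769^1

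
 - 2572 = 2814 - 5386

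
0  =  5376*0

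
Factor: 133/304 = 7/16 = 2^( -4)*7^1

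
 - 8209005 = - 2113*3885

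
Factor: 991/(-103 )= -103^ ( -1)*991^1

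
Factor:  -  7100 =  - 2^2 * 5^2 *71^1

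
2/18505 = 2/18505=   0.00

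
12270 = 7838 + 4432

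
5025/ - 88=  - 58 + 79/88 = -57.10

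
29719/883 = 33  +  580/883 = 33.66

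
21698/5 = 21698/5= 4339.60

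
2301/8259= 767/2753 = 0.28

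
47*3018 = 141846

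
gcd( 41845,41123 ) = 1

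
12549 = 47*267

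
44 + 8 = 52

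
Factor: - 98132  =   -2^2 * 24533^1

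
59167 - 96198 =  - 37031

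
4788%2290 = 208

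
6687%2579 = 1529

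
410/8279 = 410/8279 = 0.05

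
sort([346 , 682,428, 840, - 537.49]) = [ - 537.49, 346,  428,  682,840 ]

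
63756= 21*3036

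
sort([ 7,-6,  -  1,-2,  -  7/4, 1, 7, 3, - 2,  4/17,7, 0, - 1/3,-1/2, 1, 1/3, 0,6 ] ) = [ - 6,-2, - 2, - 7/4,- 1,-1/2,  -  1/3,0, 0,4/17, 1/3, 1,1, 3,6, 7, 7,7]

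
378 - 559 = -181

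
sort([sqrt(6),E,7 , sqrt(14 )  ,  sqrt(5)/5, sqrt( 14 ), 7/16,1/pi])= [ 1/pi, 7/16  ,  sqrt (5)/5, sqrt(6),E,sqrt( 14),sqrt ( 14 ),7]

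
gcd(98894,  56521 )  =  1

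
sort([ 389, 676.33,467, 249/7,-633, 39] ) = [ - 633,249/7 , 39, 389, 467, 676.33] 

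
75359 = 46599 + 28760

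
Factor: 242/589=2^1*11^2*19^( - 1)*31^( - 1)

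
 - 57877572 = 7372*( - 7851)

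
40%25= 15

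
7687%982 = 813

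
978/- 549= - 2 + 40/183 = - 1.78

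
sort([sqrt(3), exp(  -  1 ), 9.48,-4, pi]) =[  -  4, exp(  -  1), sqrt(3), pi, 9.48]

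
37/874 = 37/874= 0.04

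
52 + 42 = 94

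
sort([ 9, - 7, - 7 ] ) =[ - 7 ,-7,9]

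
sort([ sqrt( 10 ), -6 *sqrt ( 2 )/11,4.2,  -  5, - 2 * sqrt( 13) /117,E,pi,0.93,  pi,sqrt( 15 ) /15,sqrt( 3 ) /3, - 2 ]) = [ - 5,-2 , - 6*sqrt( 2 )/11, - 2*sqrt( 13 ) /117, sqrt( 15 )/15,sqrt(3)/3, 0.93, E, pi,  pi,sqrt( 10),4.2 ]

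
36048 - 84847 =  - 48799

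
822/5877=274/1959  =  0.14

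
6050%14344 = 6050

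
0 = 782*0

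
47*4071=191337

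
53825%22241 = 9343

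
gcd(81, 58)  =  1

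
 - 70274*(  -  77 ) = 5411098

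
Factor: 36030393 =3^3*7^1*379^1*503^1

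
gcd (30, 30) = 30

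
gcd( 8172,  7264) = 908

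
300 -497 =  - 197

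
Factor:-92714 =  -  2^1 * 151^1 * 307^1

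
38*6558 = 249204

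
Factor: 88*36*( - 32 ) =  - 2^10*3^2*11^1 = - 101376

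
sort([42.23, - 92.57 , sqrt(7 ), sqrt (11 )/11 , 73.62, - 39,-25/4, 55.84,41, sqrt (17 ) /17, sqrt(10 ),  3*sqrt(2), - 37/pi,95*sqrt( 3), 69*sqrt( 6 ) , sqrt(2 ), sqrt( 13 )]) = [- 92.57, - 39, - 37/pi, - 25/4,sqrt(17) /17,sqrt(11 )/11,sqrt (2),sqrt ( 7), sqrt (10), sqrt( 13),3*sqrt(2),  41, 42.23, 55.84 , 73.62, 95 * sqrt(3), 69*sqrt(6) ]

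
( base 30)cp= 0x181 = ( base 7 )1060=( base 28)dl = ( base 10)385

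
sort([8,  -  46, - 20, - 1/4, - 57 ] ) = [ - 57, - 46, - 20,  -  1/4, 8]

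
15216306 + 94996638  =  110212944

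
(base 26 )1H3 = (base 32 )131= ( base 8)2141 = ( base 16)461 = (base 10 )1121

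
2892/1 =2892 = 2892.00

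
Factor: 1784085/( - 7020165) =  - 83^1 * 1433^1*468011^( - 1 ) = - 118939/468011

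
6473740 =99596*65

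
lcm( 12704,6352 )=12704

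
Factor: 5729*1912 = 2^3 * 17^1* 239^1*337^1=10953848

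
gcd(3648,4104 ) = 456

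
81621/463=176+ 133/463 = 176.29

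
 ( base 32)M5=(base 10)709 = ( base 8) 1305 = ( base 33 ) LG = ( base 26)117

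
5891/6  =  981 +5/6 = 981.83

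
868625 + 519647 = 1388272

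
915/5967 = 305/1989 = 0.15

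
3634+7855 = 11489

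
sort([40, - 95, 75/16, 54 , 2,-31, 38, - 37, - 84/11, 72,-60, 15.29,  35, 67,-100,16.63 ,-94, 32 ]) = [ - 100,  -  95 , - 94, - 60, - 37, - 31,-84/11, 2,75/16,15.29, 16.63, 32 , 35, 38 , 40,  54, 67, 72 ]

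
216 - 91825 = - 91609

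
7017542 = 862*8141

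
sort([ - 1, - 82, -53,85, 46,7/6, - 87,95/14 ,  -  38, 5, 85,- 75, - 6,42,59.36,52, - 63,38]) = [ - 87, - 82, - 75, - 63, - 53, - 38,-6, - 1, 7/6, 5, 95/14,  38 , 42,46, 52,59.36,85,  85 ]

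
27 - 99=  - 72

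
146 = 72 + 74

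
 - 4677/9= -1559/3 =- 519.67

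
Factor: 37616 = 2^4*2351^1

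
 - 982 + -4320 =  - 5302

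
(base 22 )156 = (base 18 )1f6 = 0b1001011000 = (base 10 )600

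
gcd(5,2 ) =1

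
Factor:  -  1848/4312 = -3^1*7^ ( - 1) =- 3/7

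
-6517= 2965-9482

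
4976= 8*622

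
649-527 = 122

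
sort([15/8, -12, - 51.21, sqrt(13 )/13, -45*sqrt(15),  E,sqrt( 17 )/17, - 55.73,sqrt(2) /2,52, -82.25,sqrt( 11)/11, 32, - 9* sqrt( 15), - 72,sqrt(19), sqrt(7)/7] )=[ - 45*sqrt(15),  -  82.25, -72,-55.73,  -  51.21 , - 9*sqrt( 15), - 12, sqrt( 17)/17, sqrt(13) /13,sqrt( 11 )/11,sqrt( 7)/7,sqrt(2)/2,15/8,E, sqrt( 19),32,52] 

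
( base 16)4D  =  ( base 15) 52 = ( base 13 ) 5c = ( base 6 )205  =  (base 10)77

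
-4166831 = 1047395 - 5214226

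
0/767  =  0 =0.00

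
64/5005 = 64/5005 = 0.01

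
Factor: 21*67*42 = 2^1  *3^2*7^2*67^1 = 59094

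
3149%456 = 413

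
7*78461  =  549227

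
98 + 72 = 170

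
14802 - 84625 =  - 69823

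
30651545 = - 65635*(- 467)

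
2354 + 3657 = 6011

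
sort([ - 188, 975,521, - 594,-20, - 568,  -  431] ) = [- 594, - 568, - 431, - 188, - 20,521,975 ]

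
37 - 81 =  -44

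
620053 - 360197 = 259856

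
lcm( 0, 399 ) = 0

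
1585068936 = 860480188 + 724588748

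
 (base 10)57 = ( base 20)2H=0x39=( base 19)30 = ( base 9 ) 63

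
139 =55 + 84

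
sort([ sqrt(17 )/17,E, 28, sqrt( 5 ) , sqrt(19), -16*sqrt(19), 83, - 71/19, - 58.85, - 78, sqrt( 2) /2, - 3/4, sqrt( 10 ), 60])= [ - 78, - 16*sqrt(19 ), - 58.85, - 71/19, - 3/4, sqrt(17)/17, sqrt(2 )/2,sqrt(5 ),E, sqrt(10),sqrt( 19), 28,  60,83 ]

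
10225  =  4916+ 5309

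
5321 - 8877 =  - 3556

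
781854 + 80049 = 861903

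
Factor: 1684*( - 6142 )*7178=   -  74242972784=   - 2^4*37^2*83^1*97^1*421^1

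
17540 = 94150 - 76610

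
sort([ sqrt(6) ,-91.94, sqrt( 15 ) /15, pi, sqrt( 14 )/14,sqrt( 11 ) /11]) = [-91.94, sqrt(15) /15,sqrt( 14)/14,sqrt( 11) /11, sqrt ( 6), pi ]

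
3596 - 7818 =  - 4222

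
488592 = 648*754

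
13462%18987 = 13462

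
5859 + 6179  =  12038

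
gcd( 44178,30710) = 74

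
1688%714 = 260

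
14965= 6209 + 8756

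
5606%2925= 2681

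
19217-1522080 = - 1502863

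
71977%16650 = 5377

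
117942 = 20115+97827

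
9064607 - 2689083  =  6375524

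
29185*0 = 0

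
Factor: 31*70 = 2^1*5^1*7^1*31^1  =  2170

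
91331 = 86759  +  4572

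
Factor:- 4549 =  - 4549^1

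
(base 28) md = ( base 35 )HY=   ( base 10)629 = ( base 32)JL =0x275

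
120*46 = 5520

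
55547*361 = 20052467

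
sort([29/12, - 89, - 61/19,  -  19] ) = [ - 89, - 19, - 61/19,29/12 ]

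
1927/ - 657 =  - 1927/657 = - 2.93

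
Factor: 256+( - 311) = -5^1 * 11^1 = - 55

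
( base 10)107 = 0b1101011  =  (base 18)5h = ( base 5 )412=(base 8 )153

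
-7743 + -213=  - 7956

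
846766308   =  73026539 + 773739769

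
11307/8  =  1413 + 3/8 = 1413.38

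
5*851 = 4255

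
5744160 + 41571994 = 47316154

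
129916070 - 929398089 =-799482019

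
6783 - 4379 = 2404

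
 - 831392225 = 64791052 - 896183277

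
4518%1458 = 144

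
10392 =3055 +7337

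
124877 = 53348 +71529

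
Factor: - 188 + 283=95 =5^1 * 19^1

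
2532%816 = 84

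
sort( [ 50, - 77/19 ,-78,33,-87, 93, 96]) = [-87, - 78, - 77/19, 33,50 , 93, 96]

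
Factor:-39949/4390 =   -  91/10= -  2^ ( - 1 ) *5^(-1) * 7^1 * 13^1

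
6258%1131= 603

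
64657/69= 937+ 4/69  =  937.06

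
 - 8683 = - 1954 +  - 6729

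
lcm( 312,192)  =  2496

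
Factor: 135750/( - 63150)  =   - 905/421 = - 5^1*181^1*421^ (- 1 ) 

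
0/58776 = 0 = 0.00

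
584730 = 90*6497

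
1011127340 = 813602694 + 197524646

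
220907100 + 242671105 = 463578205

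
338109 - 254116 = 83993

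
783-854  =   - 71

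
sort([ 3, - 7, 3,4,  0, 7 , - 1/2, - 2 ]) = [-7,-2, - 1/2,0,3,3,4,7] 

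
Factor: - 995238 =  - 2^1 *3^2*55291^1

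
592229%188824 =25757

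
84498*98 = 8280804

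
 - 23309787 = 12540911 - 35850698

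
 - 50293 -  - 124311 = 74018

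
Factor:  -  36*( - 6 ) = 216= 2^3*3^3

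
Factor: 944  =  2^4*59^1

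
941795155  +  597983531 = 1539778686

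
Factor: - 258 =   -  2^1*3^1*43^1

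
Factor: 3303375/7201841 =3^1*5^3* 23^1*383^1*509^ ( - 1 ) * 14149^ (-1)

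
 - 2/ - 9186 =1/4593 = 0.00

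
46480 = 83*560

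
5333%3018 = 2315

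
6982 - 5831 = 1151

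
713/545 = 713/545 = 1.31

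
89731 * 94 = 8434714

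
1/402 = 1/402 = 0.00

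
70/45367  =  10/6481 = 0.00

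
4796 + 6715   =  11511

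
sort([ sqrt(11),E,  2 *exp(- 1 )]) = [2*exp( - 1), E, sqrt(11) ] 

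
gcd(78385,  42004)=1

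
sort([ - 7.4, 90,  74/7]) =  [ - 7.4, 74/7, 90 ]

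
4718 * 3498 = 16503564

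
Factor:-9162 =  - 2^1*3^2*509^1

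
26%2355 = 26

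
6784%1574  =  488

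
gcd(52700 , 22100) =1700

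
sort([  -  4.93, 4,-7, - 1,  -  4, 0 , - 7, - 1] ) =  [ - 7,-7, - 4.93, - 4, - 1,  -  1,0, 4]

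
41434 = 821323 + -779889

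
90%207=90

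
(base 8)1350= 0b1011101000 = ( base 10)744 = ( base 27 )10F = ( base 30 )oo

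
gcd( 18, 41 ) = 1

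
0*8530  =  0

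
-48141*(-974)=46889334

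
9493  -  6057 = 3436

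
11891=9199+2692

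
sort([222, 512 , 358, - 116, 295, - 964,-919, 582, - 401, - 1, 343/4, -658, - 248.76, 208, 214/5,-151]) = [  -  964,- 919, -658,-401, - 248.76,-151, - 116 , - 1, 214/5,  343/4, 208,222,295 , 358,512, 582]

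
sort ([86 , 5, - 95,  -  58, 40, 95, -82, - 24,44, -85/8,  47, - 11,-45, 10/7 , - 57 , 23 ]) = [ - 95, - 82,- 58, - 57, - 45,-24, - 11, - 85/8, 10/7,5, 23,40, 44 , 47 , 86,95]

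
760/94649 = 760/94649 = 0.01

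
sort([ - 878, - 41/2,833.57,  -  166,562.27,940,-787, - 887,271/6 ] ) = [ - 887, - 878, -787, - 166, - 41/2,271/6, 562.27,833.57, 940 ]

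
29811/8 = 3726 + 3/8 = 3726.38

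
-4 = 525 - 529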